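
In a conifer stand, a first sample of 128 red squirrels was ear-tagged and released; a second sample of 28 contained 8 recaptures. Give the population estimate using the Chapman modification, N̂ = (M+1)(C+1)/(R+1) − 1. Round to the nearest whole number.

N̂ = (128+1)(28+1)/(8+1) − 1 = 129·29/9 − 1
= 3741/9 − 1 ≈ 415.7 − 1 ≈ 414.7 → 415

N ≈ 415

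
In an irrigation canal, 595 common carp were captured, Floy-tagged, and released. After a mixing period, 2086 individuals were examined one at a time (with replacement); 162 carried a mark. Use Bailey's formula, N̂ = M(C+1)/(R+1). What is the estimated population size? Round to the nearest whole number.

N̂ = 595·(2086+1)/(162+1) = 595·2087/163 = 1241765/163 ≈ 7618.2 → 7618

N ≈ 7618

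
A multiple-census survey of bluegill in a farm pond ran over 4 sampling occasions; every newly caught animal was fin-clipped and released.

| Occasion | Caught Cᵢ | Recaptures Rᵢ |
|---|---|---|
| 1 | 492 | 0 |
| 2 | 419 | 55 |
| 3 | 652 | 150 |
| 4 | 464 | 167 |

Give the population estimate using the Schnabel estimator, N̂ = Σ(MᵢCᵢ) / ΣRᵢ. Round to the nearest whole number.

Marked at large before each occasion: Mᵢ = Σⱼ<ᵢ (Cⱼ − Rⱼ) → M1=0, M2=492, M3=856, M4=1358
Σ MᵢCᵢ = 0·492 + 492·419 + 856·652 + 1358·464 = 0 + 206148 + 558112 + 630112 = 1394372
Σ Rᵢ = 0 + 55 + 150 + 167 = 372
N̂ = 1394372 / 372 ≈ 3748.3 → 3748

N ≈ 3748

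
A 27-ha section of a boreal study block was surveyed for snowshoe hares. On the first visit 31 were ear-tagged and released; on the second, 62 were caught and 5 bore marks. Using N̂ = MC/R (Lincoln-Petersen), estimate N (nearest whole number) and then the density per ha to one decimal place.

N̂ = 31·62/5 = 1922/5 ≈ 384.4 → 384
Density = N̂ / area = 384 / 27 ≈ 14.22 → 14.2 per ha

density ≈ 14.2 snowshoe hares per ha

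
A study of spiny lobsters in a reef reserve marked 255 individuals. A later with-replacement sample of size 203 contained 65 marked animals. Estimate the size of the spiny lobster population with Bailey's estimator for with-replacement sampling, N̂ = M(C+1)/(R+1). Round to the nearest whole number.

N ≈ 788

N̂ = 255·(203+1)/(65+1) = 255·204/66 = 52020/66 ≈ 788.2 → 788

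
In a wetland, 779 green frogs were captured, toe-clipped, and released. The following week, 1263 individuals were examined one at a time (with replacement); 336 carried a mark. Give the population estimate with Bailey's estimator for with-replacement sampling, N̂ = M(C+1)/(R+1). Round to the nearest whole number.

N̂ = 779·(1263+1)/(336+1) = 779·1264/337 = 984656/337 ≈ 2921.8 → 2922

N ≈ 2922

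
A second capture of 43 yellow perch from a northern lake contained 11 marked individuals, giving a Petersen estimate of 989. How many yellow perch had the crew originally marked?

From N = M·C/R: M = N·R / C = 989·11 / 43 = 10879 / 43 = 253.

M = 253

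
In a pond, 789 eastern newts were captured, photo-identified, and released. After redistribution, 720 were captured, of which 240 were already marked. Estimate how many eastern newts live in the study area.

If marked individuals mix randomly, R/C ≈ M/N, giving N ≈ M·C/R.
N = (789 × 720) / 240 = 568080 / 240 = 2367

N = 2367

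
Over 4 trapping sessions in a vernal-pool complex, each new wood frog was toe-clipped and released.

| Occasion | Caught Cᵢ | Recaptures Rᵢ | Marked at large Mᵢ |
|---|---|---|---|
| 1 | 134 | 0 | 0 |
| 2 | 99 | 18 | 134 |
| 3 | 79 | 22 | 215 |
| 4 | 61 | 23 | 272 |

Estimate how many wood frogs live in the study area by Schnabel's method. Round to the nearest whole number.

Σ MᵢCᵢ = 0·134 + 134·99 + 215·79 + 272·61 = 0 + 13266 + 16985 + 16592 = 46843
Σ Rᵢ = 0 + 18 + 22 + 23 = 63
N̂ = 46843 / 63 ≈ 743.5 → 744

N ≈ 744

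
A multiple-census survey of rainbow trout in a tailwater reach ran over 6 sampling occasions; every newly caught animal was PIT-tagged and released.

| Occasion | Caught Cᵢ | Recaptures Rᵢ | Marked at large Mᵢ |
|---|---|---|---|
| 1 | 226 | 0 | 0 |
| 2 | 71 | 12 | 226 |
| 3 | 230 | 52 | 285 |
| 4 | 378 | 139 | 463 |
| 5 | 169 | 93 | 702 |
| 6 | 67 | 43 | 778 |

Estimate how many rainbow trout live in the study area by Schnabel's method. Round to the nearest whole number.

Σ MᵢCᵢ = 0·226 + 226·71 + 285·230 + 463·378 + 702·169 + 778·67 = 0 + 16046 + 65550 + 175014 + 118638 + 52126 = 427374
Σ Rᵢ = 0 + 12 + 52 + 139 + 93 + 43 = 339
N̂ = 427374 / 339 ≈ 1260.7 → 1261

N ≈ 1261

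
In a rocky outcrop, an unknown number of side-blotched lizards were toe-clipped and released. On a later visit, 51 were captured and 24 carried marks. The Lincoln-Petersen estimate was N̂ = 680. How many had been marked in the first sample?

From N = M·C/R: M = N·R / C = 680·24 / 51 = 16320 / 51 = 320.

M = 320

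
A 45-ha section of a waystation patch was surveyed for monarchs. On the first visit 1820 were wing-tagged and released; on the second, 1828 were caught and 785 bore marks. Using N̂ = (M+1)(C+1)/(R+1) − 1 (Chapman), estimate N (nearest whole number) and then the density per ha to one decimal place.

N̂ = 1821·1829/786 − 1 = 3330609/786 − 1 ≈ 4236.4 → 4236
Density = N̂ / area = 4236 / 45 ≈ 94.13 → 94.1 per ha

density ≈ 94.1 monarchs per ha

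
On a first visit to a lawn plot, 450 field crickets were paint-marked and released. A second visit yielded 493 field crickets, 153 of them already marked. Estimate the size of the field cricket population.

N = 1450

If marked individuals mix randomly, R/C ≈ M/N, giving N ≈ M·C/R.
N = (450 × 493) / 153 = 221850 / 153 = 1450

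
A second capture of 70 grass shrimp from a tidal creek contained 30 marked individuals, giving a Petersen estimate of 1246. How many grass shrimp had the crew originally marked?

From N = M·C/R: M = N·R / C = 1246·30 / 70 = 37380 / 70 = 534.

M = 534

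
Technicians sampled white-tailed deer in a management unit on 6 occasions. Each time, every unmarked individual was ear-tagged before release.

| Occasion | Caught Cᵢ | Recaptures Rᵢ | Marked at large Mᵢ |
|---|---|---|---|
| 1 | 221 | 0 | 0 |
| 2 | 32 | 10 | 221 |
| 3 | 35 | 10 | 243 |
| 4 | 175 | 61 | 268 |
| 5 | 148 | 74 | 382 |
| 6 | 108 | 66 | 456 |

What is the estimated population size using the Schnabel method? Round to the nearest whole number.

Σ MᵢCᵢ = 0·221 + 221·32 + 243·35 + 268·175 + 382·148 + 456·108 = 0 + 7072 + 8505 + 46900 + 56536 + 49248 = 168261
Σ Rᵢ = 0 + 10 + 10 + 61 + 74 + 66 = 221
N̂ = 168261 / 221 ≈ 761.4 → 761

N ≈ 761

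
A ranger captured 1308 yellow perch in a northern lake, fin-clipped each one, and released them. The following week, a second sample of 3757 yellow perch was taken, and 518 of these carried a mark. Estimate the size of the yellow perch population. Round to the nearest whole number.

Lincoln-Petersen assumes M/N = R/C, so N = M·C / R.
N = (1308 × 3757) / 518 = 4914156 / 518 ≈ 9486.8 → 9487

N ≈ 9487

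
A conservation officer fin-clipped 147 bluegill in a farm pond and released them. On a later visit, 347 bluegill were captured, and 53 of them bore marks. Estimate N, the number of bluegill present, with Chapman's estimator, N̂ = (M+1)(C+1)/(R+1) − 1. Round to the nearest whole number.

N ≈ 953

N̂ = (147+1)(347+1)/(53+1) − 1 = 148·348/54 − 1
= 51504/54 − 1 ≈ 953.8 − 1 ≈ 952.8 → 953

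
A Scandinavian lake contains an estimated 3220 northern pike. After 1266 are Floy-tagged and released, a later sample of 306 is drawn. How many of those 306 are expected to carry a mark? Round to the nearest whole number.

expected recaptures ≈ 120

Expected recaptures E[R] = M·C / N.
E[R] = 1266 × 306 / 3220 = 387396 / 3220 ≈ 120.3 → 120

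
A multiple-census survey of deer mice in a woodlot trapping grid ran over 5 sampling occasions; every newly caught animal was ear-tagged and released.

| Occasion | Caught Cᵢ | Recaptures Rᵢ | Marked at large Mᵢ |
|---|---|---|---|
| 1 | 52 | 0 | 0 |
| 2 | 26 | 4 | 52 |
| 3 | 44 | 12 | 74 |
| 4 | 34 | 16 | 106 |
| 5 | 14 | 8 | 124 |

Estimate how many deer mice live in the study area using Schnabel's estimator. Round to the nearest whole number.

N ≈ 249

Σ MᵢCᵢ = 0·52 + 52·26 + 74·44 + 106·34 + 124·14 = 0 + 1352 + 3256 + 3604 + 1736 = 9948
Σ Rᵢ = 0 + 4 + 12 + 16 + 8 = 40
N̂ = 9948 / 40 ≈ 248.7 → 249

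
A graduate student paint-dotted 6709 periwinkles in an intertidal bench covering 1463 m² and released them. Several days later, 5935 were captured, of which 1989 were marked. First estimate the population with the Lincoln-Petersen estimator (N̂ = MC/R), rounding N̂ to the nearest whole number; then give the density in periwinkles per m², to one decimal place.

density ≈ 13.7 periwinkles per m²

N̂ = 6709·5935/1989 = 39817915/1989 ≈ 20019.1 → 20019
Density = N̂ / area = 20019 / 1463 ≈ 13.68 → 13.7 per m²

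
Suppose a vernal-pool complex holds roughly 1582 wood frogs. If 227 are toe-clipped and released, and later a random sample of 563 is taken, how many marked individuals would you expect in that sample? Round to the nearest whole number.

Expected recaptures E[R] = M·C / N.
E[R] = 227 × 563 / 1582 = 127801 / 1582 ≈ 80.8 → 81

expected recaptures ≈ 81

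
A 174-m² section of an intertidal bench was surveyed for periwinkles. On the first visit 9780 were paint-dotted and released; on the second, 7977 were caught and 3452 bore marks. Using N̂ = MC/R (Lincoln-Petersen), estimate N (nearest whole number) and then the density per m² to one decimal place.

N̂ = 9780·7977/3452 = 78015060/3452 ≈ 22600.0 → 22600
Density = N̂ / area = 22600 / 174 ≈ 129.89 → 129.9 per m²

density ≈ 129.9 periwinkles per m²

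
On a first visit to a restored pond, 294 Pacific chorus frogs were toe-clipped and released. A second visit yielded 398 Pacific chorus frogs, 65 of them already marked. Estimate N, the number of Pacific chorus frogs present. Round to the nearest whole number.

N ≈ 1800

If marked individuals mix randomly, R/C ≈ M/N, giving N ≈ M·C/R.
N = (294 × 398) / 65 = 117012 / 65 ≈ 1800.2 → 1800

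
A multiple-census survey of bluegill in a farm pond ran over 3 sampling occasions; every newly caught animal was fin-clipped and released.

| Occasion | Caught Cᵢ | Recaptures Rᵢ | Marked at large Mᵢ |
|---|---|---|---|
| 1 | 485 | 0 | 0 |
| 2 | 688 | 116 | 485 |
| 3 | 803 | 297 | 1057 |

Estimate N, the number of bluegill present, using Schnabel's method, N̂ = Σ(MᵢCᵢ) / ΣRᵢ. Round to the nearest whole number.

Σ MᵢCᵢ = 0·485 + 485·688 + 1057·803 = 0 + 333680 + 848771 = 1182451
Σ Rᵢ = 0 + 116 + 297 = 413
N̂ = 1182451 / 413 ≈ 2863.1 → 2863

N ≈ 2863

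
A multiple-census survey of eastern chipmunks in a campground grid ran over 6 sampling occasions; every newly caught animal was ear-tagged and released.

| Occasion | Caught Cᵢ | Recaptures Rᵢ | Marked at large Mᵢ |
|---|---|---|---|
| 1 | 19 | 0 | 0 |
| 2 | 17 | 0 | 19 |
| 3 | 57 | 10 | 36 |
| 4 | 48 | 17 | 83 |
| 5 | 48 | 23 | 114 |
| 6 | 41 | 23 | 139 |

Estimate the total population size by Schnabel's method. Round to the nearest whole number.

Σ MᵢCᵢ = 0·19 + 19·17 + 36·57 + 83·48 + 114·48 + 139·41 = 0 + 323 + 2052 + 3984 + 5472 + 5699 = 17530
Σ Rᵢ = 0 + 0 + 10 + 17 + 23 + 23 = 73
N̂ = 17530 / 73 ≈ 240.1 → 240

N ≈ 240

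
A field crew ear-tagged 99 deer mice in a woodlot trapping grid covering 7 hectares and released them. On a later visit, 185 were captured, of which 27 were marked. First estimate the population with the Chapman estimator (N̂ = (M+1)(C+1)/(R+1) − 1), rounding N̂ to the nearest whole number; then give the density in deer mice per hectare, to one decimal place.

N̂ = 100·186/28 − 1 = 18600/28 − 1 ≈ 663.3 → 663
Density = N̂ / area = 663 / 7 ≈ 94.71 → 94.7 per hectare

density ≈ 94.7 deer mice per hectare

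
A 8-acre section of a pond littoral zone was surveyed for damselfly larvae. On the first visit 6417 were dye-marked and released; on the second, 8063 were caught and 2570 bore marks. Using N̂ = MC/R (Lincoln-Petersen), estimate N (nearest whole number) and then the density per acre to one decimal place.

density ≈ 2516.5 damselfly larvae per acre

N̂ = 6417·8063/2570 = 51740271/2570 ≈ 20132.4 → 20132
Density = N̂ / area = 20132 / 8 ≈ 2516.50 → 2516.5 per acre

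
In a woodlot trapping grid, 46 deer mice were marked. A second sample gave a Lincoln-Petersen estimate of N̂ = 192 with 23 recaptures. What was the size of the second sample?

From N = M·C/R: C = N·R / M = 192·23 / 46 = 4416 / 46 = 96.

C = 96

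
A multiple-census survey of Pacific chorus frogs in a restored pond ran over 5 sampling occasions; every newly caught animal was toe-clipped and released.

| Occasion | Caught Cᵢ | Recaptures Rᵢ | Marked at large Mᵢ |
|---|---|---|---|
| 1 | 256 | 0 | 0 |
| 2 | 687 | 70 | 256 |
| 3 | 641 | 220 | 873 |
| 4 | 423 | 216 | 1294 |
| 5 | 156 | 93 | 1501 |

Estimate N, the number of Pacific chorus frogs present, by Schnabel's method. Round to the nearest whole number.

Σ MᵢCᵢ = 0·256 + 256·687 + 873·641 + 1294·423 + 1501·156 = 0 + 175872 + 559593 + 547362 + 234156 = 1516983
Σ Rᵢ = 0 + 70 + 220 + 216 + 93 = 599
N̂ = 1516983 / 599 ≈ 2532.5 → 2533

N ≈ 2533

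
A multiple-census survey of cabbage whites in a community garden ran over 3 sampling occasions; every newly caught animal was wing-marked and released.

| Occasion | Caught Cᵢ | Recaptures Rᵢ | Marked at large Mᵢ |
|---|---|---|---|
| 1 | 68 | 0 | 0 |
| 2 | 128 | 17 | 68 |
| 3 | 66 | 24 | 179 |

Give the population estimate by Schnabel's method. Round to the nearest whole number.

Σ MᵢCᵢ = 0·68 + 68·128 + 179·66 = 0 + 8704 + 11814 = 20518
Σ Rᵢ = 0 + 17 + 24 = 41
N̂ = 20518 / 41 ≈ 500.4 → 500

N ≈ 500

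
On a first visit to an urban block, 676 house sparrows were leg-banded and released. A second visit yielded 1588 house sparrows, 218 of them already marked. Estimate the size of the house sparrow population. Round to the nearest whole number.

N = (676 × 1588) / 218 = 1073488 / 218 ≈ 4924.3 → 4924

N ≈ 4924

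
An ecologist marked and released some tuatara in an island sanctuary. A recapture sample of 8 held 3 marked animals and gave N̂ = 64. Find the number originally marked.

M = 24

From N = M·C/R: M = N·R / C = 64·3 / 8 = 192 / 8 = 24.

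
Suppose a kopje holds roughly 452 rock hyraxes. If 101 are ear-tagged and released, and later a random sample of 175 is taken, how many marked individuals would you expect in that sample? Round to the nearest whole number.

The marked fraction of the population is 101/452, so in a sample of 175 expect C·(M/N) marked.
E[R] = 101 × 175 / 452 = 17675 / 452 ≈ 39.1 → 39

expected recaptures ≈ 39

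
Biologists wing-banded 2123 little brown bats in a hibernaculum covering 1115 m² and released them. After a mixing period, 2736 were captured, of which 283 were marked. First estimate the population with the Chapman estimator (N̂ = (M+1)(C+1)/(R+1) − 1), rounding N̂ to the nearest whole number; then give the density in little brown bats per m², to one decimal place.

N̂ = 2124·2737/284 − 1 = 5813388/284 − 1 ≈ 20468.7 → 20469
Density = N̂ / area = 20469 / 1115 ≈ 18.36 → 18.4 per m²

density ≈ 18.4 little brown bats per m²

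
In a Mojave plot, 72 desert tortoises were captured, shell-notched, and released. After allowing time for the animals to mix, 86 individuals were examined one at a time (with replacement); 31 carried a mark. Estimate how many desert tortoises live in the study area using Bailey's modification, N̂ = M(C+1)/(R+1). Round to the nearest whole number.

N̂ = 72·(86+1)/(31+1) = 72·87/32 = 6264/32 ≈ 195.8 → 196

N ≈ 196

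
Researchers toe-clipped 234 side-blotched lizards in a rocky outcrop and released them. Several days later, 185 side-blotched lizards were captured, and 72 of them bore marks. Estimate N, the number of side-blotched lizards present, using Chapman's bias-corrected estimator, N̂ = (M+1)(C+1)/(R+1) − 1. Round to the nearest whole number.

N̂ = (234+1)(185+1)/(72+1) − 1 = 235·186/73 − 1
= 43710/73 − 1 ≈ 598.8 − 1 ≈ 597.8 → 598

N ≈ 598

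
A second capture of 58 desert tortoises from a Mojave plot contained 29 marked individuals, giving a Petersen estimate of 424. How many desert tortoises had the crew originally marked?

From N = M·C/R: M = N·R / C = 424·29 / 58 = 12296 / 58 = 212.

M = 212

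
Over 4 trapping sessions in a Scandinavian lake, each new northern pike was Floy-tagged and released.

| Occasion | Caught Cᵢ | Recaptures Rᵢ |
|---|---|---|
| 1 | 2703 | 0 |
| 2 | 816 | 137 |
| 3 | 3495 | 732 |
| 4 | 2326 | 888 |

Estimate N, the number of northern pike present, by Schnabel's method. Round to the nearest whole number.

Marked at large before each occasion: Mᵢ = Σⱼ<ᵢ (Cⱼ − Rⱼ) → M1=0, M2=2703, M3=3382, M4=6145
Σ MᵢCᵢ = 0·2703 + 2703·816 + 3382·3495 + 6145·2326 = 0 + 2205648 + 11820090 + 14293270 = 28319008
Σ Rᵢ = 0 + 137 + 732 + 888 = 1757
N̂ = 28319008 / 1757 ≈ 16117.8 → 16118

N ≈ 16,118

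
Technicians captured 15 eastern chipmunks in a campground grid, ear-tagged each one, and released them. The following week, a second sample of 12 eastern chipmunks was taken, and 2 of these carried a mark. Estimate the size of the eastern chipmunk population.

If marked individuals mix randomly, R/C ≈ M/N, giving N ≈ M·C/R.
N = (15 × 12) / 2 = 180 / 2 = 90

N = 90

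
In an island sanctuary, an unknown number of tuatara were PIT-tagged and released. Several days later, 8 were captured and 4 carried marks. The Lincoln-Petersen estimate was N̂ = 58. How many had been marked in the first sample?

M = 29

From N = M·C/R: M = N·R / C = 58·4 / 8 = 232 / 8 = 29.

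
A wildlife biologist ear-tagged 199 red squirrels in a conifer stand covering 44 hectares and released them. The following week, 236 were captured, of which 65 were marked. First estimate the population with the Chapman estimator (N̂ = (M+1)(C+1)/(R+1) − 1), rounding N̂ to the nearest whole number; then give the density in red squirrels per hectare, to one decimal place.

density ≈ 16.3 red squirrels per hectare

N̂ = 200·237/66 − 1 = 47400/66 − 1 ≈ 717.2 → 717
Density = N̂ / area = 717 / 44 ≈ 16.30 → 16.3 per hectare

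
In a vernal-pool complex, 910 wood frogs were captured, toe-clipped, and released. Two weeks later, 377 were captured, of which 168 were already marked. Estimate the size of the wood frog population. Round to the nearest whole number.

If marked individuals mix randomly, R/C ≈ M/N, giving N ≈ M·C/R.
N = (910 × 377) / 168 = 343070 / 168 ≈ 2042.1 → 2042

N ≈ 2042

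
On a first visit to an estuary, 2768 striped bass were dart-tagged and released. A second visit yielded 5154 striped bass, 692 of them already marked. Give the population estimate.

Lincoln-Petersen assumes M/N = R/C, so N = M·C / R.
N = (2768 × 5154) / 692 = 14266272 / 692 = 20616

N = 20,616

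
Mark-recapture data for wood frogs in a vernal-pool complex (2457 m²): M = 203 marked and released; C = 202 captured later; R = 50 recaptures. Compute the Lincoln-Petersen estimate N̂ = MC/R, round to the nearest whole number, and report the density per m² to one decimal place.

density ≈ 0.3 wood frogs per m²

N̂ = 203·202/50 = 41006/50 ≈ 820.1 → 820
Density = N̂ / area = 820 / 2457 ≈ 0.33 → 0.3 per m²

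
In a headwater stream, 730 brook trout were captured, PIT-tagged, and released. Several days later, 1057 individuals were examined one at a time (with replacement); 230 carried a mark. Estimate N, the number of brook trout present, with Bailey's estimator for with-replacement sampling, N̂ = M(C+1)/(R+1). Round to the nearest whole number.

N̂ = 730·(1057+1)/(230+1) = 730·1058/231 = 772340/231 ≈ 3343.46 → 3343

N ≈ 3343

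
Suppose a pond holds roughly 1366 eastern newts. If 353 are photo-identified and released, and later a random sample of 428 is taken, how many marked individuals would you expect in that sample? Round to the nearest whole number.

expected recaptures ≈ 111

The marked fraction of the population is 353/1366, so in a sample of 428 expect C·(M/N) marked.
E[R] = 353 × 428 / 1366 = 151084 / 1366 ≈ 110.6 → 111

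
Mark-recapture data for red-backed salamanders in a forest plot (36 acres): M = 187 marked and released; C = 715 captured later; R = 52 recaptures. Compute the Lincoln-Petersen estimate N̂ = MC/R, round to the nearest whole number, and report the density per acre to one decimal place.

N̂ = 187·715/52 = 133705/52 ≈ 2571.2 → 2571
Density = N̂ / area = 2571 / 36 ≈ 71.42 → 71.4 per acre

density ≈ 71.4 red-backed salamanders per acre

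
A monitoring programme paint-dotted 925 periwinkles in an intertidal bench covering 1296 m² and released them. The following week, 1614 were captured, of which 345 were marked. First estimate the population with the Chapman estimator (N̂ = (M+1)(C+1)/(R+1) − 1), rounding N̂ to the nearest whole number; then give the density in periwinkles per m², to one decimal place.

density ≈ 3.3 periwinkles per m²

N̂ = 926·1615/346 − 1 = 1495490/346 − 1 ≈ 4321.2 → 4321
Density = N̂ / area = 4321 / 1296 ≈ 3.33 → 3.3 per m²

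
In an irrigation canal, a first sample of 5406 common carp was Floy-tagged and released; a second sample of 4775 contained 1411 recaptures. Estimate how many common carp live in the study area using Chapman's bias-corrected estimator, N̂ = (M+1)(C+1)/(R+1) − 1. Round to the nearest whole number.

N ≈ 18,288

N̂ = (5406+1)(4775+1)/(1411+1) − 1 = 5407·4776/1412 − 1
= 25823832/1412 − 1 ≈ 18288.8 − 1 ≈ 18287.8 → 18288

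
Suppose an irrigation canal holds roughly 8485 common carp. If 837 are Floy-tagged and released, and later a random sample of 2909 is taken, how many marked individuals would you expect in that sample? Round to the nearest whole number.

Expected recaptures E[R] = M·C / N.
E[R] = 837 × 2909 / 8485 = 2434833 / 8485 ≈ 287.0 → 287

expected recaptures ≈ 287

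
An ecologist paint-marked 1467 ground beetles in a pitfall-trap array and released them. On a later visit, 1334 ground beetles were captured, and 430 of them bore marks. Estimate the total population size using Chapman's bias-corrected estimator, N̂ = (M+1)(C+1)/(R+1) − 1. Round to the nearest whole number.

N̂ = (1467+1)(1334+1)/(430+1) − 1 = 1468·1335/431 − 1
= 1959780/431 − 1 ≈ 4547.1 − 1 ≈ 4546.1 → 4546

N ≈ 4546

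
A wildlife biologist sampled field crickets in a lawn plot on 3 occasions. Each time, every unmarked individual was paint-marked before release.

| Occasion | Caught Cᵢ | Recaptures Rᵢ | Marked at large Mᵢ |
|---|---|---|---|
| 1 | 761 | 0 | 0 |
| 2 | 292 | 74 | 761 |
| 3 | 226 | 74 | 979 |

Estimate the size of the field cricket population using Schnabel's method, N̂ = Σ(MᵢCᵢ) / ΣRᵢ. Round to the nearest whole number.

N ≈ 2996

Σ MᵢCᵢ = 0·761 + 761·292 + 979·226 = 0 + 222212 + 221254 = 443466
Σ Rᵢ = 0 + 74 + 74 = 148
N̂ = 443466 / 148 ≈ 2996.4 → 2996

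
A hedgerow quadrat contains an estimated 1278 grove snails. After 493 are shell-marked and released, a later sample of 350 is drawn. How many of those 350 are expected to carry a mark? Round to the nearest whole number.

The marked fraction of the population is 493/1278, so in a sample of 350 expect C·(M/N) marked.
E[R] = 493 × 350 / 1278 = 172550 / 1278 ≈ 135.0 → 135

expected recaptures ≈ 135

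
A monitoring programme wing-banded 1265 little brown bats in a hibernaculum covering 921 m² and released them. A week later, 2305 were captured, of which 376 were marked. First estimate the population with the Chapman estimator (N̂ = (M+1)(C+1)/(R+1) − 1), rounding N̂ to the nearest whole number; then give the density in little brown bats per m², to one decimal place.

N̂ = 1266·2306/377 − 1 = 2919396/377 − 1 ≈ 7742.8 → 7743
Density = N̂ / area = 7743 / 921 ≈ 8.41 → 8.4 per m²

density ≈ 8.4 little brown bats per m²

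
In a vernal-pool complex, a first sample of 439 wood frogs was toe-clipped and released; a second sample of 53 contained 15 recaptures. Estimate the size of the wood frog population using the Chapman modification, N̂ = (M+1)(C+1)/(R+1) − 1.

N̂ = (439+1)(53+1)/(15+1) − 1 = 440·54/16 − 1
= 23760/16 − 1 = 1485 − 1 = 1484

N = 1484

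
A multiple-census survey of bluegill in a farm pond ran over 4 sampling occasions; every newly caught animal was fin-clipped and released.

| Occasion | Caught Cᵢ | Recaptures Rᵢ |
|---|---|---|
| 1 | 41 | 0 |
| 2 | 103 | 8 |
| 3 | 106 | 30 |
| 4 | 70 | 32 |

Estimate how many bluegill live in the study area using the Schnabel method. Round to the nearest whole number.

N ≈ 478

Marked at large before each occasion: Mᵢ = Σⱼ<ᵢ (Cⱼ − Rⱼ) → M1=0, M2=41, M3=136, M4=212
Σ MᵢCᵢ = 0·41 + 41·103 + 136·106 + 212·70 = 0 + 4223 + 14416 + 14840 = 33479
Σ Rᵢ = 0 + 8 + 30 + 32 = 70
N̂ = 33479 / 70 ≈ 478.3 → 478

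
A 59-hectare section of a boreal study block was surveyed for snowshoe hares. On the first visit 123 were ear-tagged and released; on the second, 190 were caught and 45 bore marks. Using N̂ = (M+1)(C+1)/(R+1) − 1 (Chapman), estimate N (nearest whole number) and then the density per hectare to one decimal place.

density ≈ 8.7 snowshoe hares per hectare

N̂ = 124·191/46 − 1 = 23684/46 − 1 ≈ 513.9 → 514
Density = N̂ / area = 514 / 59 ≈ 8.71 → 8.7 per hectare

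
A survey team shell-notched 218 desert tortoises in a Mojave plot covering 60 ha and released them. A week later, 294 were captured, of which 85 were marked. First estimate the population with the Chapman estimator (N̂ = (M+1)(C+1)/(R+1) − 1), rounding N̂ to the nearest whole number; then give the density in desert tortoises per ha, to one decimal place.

density ≈ 12.5 desert tortoises per ha

N̂ = 219·295/86 − 1 = 64605/86 − 1 ≈ 750.2 → 750
Density = N̂ / area = 750 / 60 ≈ 12.50 → 12.5 per ha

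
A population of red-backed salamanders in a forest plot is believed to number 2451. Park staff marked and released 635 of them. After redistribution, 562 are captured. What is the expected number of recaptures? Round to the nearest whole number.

expected recaptures ≈ 146

The marked fraction of the population is 635/2451, so in a sample of 562 expect C·(M/N) marked.
E[R] = 635 × 562 / 2451 = 356870 / 2451 ≈ 145.6 → 146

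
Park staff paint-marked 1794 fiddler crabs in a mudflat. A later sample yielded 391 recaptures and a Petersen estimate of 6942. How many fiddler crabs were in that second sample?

From N = M·C/R: C = N·R / M = 6942·391 / 1794 = 2714322 / 1794 = 1513.

C = 1513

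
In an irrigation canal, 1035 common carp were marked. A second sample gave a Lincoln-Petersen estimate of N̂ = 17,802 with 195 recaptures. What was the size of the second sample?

From N = M·C/R: C = N·R / M = 17802·195 / 1035 = 3471390 / 1035 = 3354.

C = 3354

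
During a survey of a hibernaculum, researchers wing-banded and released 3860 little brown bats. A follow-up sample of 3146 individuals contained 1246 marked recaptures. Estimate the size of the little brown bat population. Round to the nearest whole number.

Lincoln-Petersen assumes M/N = R/C, so N = M·C / R.
N = (3860 × 3146) / 1246 = 12143560 / 1246 ≈ 9746.0 → 9746

N ≈ 9746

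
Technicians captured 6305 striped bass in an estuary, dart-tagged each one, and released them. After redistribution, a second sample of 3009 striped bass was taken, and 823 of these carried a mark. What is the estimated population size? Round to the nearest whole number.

N = (6305 × 3009) / 823 = 18971745 / 823 ≈ 23051.9 → 23052

N ≈ 23,052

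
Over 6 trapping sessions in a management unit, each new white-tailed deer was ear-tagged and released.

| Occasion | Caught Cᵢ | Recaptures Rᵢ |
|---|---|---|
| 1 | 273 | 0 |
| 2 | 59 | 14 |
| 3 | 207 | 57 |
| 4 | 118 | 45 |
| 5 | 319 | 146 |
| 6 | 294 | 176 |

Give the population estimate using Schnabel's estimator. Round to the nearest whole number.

Marked at large before each occasion: Mᵢ = Σⱼ<ᵢ (Cⱼ − Rⱼ) → M1=0, M2=273, M3=318, M4=468, M5=541, M6=714
Σ MᵢCᵢ = 0·273 + 273·59 + 318·207 + 468·118 + 541·319 + 714·294 = 0 + 16107 + 65826 + 55224 + 172579 + 209916 = 519652
Σ Rᵢ = 0 + 14 + 57 + 45 + 146 + 176 = 438
N̂ = 519652 / 438 ≈ 1186.4 → 1186

N ≈ 1186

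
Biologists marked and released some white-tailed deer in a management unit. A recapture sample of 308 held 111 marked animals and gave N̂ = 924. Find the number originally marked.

From N = M·C/R: M = N·R / C = 924·111 / 308 = 102564 / 308 = 333.

M = 333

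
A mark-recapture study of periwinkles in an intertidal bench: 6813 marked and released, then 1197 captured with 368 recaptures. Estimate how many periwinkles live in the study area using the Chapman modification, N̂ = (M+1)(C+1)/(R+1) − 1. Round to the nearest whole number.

N̂ = (6813+1)(1197+1)/(368+1) − 1 = 6814·1198/369 − 1
= 8163172/369 − 1 ≈ 22122.4 − 1 ≈ 22121.4 → 22121

N ≈ 22,121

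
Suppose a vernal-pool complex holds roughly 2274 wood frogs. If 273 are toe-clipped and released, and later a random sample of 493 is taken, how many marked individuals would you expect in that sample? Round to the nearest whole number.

expected recaptures ≈ 59

Expected recaptures E[R] = M·C / N.
E[R] = 273 × 493 / 2274 = 134589 / 2274 ≈ 59.2 → 59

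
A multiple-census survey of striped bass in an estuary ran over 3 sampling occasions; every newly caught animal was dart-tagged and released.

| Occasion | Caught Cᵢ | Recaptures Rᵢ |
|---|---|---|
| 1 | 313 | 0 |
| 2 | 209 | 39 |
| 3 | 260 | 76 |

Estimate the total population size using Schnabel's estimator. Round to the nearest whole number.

N ≈ 1661

Marked at large before each occasion: Mᵢ = Σⱼ<ᵢ (Cⱼ − Rⱼ) → M1=0, M2=313, M3=483
Σ MᵢCᵢ = 0·313 + 313·209 + 483·260 = 0 + 65417 + 125580 = 190997
Σ Rᵢ = 0 + 39 + 76 = 115
N̂ = 190997 / 115 ≈ 1660.8 → 1661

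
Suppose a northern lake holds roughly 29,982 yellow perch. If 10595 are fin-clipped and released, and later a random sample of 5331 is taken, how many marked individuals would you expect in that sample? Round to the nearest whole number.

Expected recaptures E[R] = M·C / N.
E[R] = 10595 × 5331 / 29982 = 56481945 / 29982 ≈ 1883.9 → 1884

expected recaptures ≈ 1884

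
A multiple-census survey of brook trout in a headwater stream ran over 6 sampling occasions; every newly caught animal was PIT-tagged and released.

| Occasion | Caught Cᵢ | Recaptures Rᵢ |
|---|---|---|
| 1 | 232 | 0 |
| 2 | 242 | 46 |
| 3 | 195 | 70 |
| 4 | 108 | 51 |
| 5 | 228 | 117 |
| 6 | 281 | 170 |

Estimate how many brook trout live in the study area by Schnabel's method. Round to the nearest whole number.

N ≈ 1192

Marked at large before each occasion: Mᵢ = Σⱼ<ᵢ (Cⱼ − Rⱼ) → M1=0, M2=232, M3=428, M4=553, M5=610, M6=721
Σ MᵢCᵢ = 0·232 + 232·242 + 428·195 + 553·108 + 610·228 + 721·281 = 0 + 56144 + 83460 + 59724 + 139080 + 202601 = 541009
Σ Rᵢ = 0 + 46 + 70 + 51 + 117 + 170 = 454
N̂ = 541009 / 454 ≈ 1191.6 → 1192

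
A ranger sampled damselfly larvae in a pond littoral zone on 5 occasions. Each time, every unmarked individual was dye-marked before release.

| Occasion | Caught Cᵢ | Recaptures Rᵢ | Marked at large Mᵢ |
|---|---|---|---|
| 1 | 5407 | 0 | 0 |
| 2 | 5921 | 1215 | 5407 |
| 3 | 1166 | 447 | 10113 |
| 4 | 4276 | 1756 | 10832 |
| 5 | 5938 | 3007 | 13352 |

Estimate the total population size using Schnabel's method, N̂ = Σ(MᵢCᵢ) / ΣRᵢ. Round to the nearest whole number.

N ≈ 26,367

Σ MᵢCᵢ = 0·5407 + 5407·5921 + 10113·1166 + 10832·4276 + 13352·5938 = 0 + 32014847 + 11791758 + 46317632 + 79284176 = 169408413
Σ Rᵢ = 0 + 1215 + 447 + 1756 + 3007 = 6425
N̂ = 169408413 / 6425 ≈ 26367.1 → 26367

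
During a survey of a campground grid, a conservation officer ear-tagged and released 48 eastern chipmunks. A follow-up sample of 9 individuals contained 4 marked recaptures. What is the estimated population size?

N = (48 × 9) / 4 = 432 / 4 = 108

N = 108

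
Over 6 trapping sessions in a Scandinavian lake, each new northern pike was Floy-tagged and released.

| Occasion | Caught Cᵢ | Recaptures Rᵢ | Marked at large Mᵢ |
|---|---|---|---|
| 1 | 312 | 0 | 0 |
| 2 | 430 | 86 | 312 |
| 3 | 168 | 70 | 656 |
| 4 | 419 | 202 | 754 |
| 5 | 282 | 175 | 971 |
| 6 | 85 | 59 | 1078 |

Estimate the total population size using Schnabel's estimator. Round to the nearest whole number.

Σ MᵢCᵢ = 0·312 + 312·430 + 656·168 + 754·419 + 971·282 + 1078·85 = 0 + 134160 + 110208 + 315926 + 273822 + 91630 = 925746
Σ Rᵢ = 0 + 86 + 70 + 202 + 175 + 59 = 592
N̂ = 925746 / 592 ≈ 1563.8 → 1564

N ≈ 1564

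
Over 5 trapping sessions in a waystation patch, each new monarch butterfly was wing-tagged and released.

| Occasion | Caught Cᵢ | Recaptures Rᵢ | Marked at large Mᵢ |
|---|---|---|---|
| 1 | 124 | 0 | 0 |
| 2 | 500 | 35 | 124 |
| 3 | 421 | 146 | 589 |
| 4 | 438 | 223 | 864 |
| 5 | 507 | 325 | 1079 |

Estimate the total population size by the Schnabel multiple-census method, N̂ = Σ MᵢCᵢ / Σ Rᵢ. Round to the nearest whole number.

Σ MᵢCᵢ = 0·124 + 124·500 + 589·421 + 864·438 + 1079·507 = 0 + 62000 + 247969 + 378432 + 547053 = 1235454
Σ Rᵢ = 0 + 35 + 146 + 223 + 325 = 729
N̂ = 1235454 / 729 ≈ 1694.7 → 1695

N ≈ 1695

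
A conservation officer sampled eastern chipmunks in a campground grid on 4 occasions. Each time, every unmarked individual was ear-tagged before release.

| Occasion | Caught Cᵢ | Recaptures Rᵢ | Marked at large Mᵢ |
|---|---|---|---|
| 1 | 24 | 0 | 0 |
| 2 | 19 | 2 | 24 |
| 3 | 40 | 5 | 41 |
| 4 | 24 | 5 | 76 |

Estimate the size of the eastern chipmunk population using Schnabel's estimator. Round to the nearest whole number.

Σ MᵢCᵢ = 0·24 + 24·19 + 41·40 + 76·24 = 0 + 456 + 1640 + 1824 = 3920
Σ Rᵢ = 0 + 2 + 5 + 5 = 12
N̂ = 3920 / 12 ≈ 326.7 → 327

N ≈ 327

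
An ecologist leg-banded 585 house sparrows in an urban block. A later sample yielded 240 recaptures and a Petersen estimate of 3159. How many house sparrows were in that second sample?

From N = M·C/R: C = N·R / M = 3159·240 / 585 = 758160 / 585 = 1296.

C = 1296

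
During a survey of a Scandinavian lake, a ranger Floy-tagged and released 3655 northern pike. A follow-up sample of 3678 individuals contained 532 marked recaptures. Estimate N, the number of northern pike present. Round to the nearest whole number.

N = (3655 × 3678) / 532 = 13443090 / 532 ≈ 25269.0 → 25269

N ≈ 25,269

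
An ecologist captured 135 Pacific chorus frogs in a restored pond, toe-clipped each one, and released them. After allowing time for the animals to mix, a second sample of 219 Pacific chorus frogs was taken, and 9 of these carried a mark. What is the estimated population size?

N = (135 × 219) / 9 = 29565 / 9 = 3285

N = 3285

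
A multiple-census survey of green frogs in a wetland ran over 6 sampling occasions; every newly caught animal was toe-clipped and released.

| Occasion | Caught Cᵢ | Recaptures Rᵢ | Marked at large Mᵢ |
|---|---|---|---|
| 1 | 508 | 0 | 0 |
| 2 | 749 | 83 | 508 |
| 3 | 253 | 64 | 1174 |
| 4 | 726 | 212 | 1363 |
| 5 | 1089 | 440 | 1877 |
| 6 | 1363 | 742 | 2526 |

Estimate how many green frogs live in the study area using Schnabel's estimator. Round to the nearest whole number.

Σ MᵢCᵢ = 0·508 + 508·749 + 1174·253 + 1363·726 + 1877·1089 + 2526·1363 = 0 + 380492 + 297022 + 989538 + 2044053 + 3442938 = 7154043
Σ Rᵢ = 0 + 83 + 64 + 212 + 440 + 742 = 1541
N̂ = 7154043 / 1541 ≈ 4642.47 → 4642

N ≈ 4642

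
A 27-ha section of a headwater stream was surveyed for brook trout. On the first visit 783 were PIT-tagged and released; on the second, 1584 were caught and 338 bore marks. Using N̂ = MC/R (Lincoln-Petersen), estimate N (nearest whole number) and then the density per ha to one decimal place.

density ≈ 135.9 brook trout per ha

N̂ = 783·1584/338 = 1240272/338 ≈ 3669.4 → 3669
Density = N̂ / area = 3669 / 27 ≈ 135.89 → 135.9 per ha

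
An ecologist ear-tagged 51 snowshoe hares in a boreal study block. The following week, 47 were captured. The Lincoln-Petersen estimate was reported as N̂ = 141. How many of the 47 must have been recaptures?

R = 17

From N = M·C/R: R = M·C / N = 51·47 / 141 = 2397 / 141 = 17.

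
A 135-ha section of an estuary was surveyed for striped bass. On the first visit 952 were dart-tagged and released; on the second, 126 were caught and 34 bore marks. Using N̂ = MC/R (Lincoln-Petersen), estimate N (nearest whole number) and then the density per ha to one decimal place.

density ≈ 26.1 striped bass per ha

N̂ = 952·126/34 = 119952/34 = 3528
Density = N̂ / area = 3528 / 135 ≈ 26.13 → 26.1 per ha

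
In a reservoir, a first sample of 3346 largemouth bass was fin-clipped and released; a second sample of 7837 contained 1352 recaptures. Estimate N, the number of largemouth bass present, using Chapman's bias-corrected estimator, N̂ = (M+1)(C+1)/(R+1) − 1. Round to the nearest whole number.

N ≈ 19,388

N̂ = (3346+1)(7837+1)/(1352+1) − 1 = 3347·7838/1353 − 1
= 26233786/1353 − 1 ≈ 19389.3 − 1 ≈ 19388.3 → 19388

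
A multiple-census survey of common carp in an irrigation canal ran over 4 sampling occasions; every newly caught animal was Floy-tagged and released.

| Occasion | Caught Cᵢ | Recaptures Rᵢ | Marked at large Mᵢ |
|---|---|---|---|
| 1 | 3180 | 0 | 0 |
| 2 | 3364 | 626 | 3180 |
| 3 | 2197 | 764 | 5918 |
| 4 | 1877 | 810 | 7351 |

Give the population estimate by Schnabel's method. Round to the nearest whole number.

N ≈ 17,044

Σ MᵢCᵢ = 0·3180 + 3180·3364 + 5918·2197 + 7351·1877 = 0 + 10697520 + 13001846 + 13797827 = 37497193
Σ Rᵢ = 0 + 626 + 764 + 810 = 2200
N̂ = 37497193 / 2200 ≈ 17044.2 → 17044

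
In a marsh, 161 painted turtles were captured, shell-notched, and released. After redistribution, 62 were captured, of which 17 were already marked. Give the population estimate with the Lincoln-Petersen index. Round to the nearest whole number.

N ≈ 587

N = (161 × 62) / 17 = 9982 / 17 ≈ 587.2 → 587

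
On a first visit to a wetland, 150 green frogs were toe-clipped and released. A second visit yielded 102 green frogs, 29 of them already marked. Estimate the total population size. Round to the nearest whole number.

N ≈ 528

N = (150 × 102) / 29 = 15300 / 29 ≈ 527.6 → 528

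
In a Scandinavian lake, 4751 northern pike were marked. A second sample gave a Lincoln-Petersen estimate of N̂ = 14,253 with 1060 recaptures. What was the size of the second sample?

C = 3180

From N = M·C/R: C = N·R / M = 14253·1060 / 4751 = 15108180 / 4751 = 3180.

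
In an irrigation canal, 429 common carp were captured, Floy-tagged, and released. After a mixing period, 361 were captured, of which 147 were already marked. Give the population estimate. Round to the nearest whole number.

N ≈ 1054

N = (429 × 361) / 147 = 154869 / 147 ≈ 1053.5 → 1054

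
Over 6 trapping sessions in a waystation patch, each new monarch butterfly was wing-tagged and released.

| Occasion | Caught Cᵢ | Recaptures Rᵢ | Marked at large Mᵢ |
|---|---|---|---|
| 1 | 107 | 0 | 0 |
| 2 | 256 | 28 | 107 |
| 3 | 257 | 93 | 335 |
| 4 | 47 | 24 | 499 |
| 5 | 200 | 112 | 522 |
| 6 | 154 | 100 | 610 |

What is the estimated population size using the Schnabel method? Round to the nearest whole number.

Σ MᵢCᵢ = 0·107 + 107·256 + 335·257 + 499·47 + 522·200 + 610·154 = 0 + 27392 + 86095 + 23453 + 104400 + 93940 = 335280
Σ Rᵢ = 0 + 28 + 93 + 24 + 112 + 100 = 357
N̂ = 335280 / 357 ≈ 939.2 → 939

N ≈ 939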